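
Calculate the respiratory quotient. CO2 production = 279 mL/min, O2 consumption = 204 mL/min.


RQ = VCO2 / VO2
RQ = 279 / 204
RQ = 1.368


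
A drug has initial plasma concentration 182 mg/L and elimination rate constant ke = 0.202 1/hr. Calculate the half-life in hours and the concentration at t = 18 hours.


t_half = ln(2) / ke = 0.693147 / 0.202 = 3.431 hr
C(t) = C0 * exp(-ke*t) = 182 * exp(-0.202*18)
C(18) = 4.797 mg/L


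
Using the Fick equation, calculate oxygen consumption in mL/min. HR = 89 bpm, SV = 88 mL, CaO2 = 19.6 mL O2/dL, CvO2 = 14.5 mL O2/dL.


CO = HR*SV = 89*88/1000 = 7.832 L/min
a-v O2 diff = 19.6 - 14.5 = 5.1 mL/dL
VO2 = CO * (CaO2-CvO2) * 10 dL/L
VO2 = 7.832 * 5.1 * 10
VO2 = 399.4 mL/min


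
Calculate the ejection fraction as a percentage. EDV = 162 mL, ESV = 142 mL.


SV = EDV - ESV = 162 - 142 = 20 mL
EF = SV/EDV * 100 = 20/162 * 100
EF = 12.35%


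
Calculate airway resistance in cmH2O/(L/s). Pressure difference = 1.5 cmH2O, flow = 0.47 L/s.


R = dP / flow
R = 1.5 / 0.47
R = 3.191 cmH2O/(L/s)


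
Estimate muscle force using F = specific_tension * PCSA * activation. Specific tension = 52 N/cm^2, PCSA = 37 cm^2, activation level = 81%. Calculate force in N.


F = sigma * PCSA * activation
F = 52 * 37 * 0.81
F = 1558 N


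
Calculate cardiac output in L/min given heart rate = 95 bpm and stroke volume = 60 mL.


CO = HR * SV
CO = 95 * 60 / 1000
CO = 5.7 L/min


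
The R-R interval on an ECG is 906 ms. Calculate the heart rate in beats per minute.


HR = 60 / RR_interval(s)
RR = 906 ms = 0.906 s
HR = 60 / 0.906 = 66.23 bpm


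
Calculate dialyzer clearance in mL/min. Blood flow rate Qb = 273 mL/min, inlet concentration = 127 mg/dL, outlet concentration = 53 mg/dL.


K = Qb * (Cb_in - Cb_out) / Cb_in
K = 273 * (127 - 53) / 127
K = 159.1 mL/min


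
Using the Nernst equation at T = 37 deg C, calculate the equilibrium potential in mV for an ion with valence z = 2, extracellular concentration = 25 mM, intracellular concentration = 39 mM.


E = (RT/(zF)) * ln(C_out/C_in)
T = 37 + 273.15 = 310.15 K
E = (8.314 * 310.15 / (2 * 96485)) * ln(25/39)
E = -5.942 mV


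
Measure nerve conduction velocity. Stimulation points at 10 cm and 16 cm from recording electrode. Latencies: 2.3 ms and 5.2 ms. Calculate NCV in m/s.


Distance = (16 - 10) / 100 = 0.06 m
dt = (5.2 - 2.3) / 1000 = 0.0029 s
NCV = dist / dt = 20.69 m/s


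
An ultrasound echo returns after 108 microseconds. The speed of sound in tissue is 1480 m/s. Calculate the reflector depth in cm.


depth = c * t / 2
t = 108 us = 1.0800e-04 s
depth = 1480 * 1.0800e-04 / 2
depth = 0.07992 m = 7.992 cm


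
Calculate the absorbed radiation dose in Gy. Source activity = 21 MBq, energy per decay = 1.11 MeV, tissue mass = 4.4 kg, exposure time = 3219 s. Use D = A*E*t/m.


A = 21 MBq = 2.1000e+07 Bq
E = 1.11 MeV = 1.77822e-13 J
D = A*E*t/m = 2.1000e+07*1.77822e-13*3219/4.4
D = 0.002732 Gy


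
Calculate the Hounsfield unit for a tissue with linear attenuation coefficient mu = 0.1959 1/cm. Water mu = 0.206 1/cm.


HU = ((mu_tissue - mu_water) / mu_water) * 1000
HU = ((0.1959 - 0.206) / 0.206) * 1000
HU = -49.03


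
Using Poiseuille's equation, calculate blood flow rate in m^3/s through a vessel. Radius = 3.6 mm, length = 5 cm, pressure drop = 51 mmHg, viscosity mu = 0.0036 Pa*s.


Q = pi*r^4*dP / (8*mu*L)
r = 0.0036 m, L = 0.05 m
dP = 51 mmHg = 6799.422 Pa
Q = 0.002492 m^3/s


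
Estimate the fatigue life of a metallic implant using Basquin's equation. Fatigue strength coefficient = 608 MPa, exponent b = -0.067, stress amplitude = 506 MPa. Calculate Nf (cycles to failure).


sigma_a = sigma_f' * (2Nf)^b
2Nf = (sigma_a/sigma_f')^(1/b)
2Nf = (506/608)^(1/-0.067)
2Nf = 15.500447
Nf = 7.75


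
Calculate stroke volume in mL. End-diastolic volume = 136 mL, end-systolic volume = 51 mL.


SV = EDV - ESV
SV = 136 - 51
SV = 85 mL


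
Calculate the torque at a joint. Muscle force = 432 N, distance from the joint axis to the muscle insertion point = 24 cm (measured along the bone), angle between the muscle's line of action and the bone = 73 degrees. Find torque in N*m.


Torque = F * d * sin(theta)   (moment arm = d*sin(theta))
d = 24 cm = 0.24 m
Torque = 432 * 0.24 * sin(73)
Torque = 99.15 N*m


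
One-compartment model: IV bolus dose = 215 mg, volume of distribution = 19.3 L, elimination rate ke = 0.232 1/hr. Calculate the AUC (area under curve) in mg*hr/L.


C0 = Dose/Vd = 215/19.3 = 11.1399 mg/L
AUC = C0/ke = 11.1399/0.232
AUC = 48.02 mg*hr/L


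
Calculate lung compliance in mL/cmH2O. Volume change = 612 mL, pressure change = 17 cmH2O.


C = dV / dP
C = 612 / 17
C = 36 mL/cmH2O


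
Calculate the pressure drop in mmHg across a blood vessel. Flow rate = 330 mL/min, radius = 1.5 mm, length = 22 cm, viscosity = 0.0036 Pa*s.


dP = 8*mu*L*Q / (pi*r^4)
Q = 330 mL/min = 5.5e-06 m^3/s
dP = 2191.1 Pa = 2191.1 / 133.322 mmHg = 16.43 mmHg


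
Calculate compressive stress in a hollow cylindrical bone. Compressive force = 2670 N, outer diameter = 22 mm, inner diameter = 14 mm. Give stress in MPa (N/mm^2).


A = pi*(r_o^2 - r_i^2)
r_o = 11 mm, r_i = 7 mm
A = 226.195 mm^2
sigma = F/A = 2670 / 226.195
sigma = 11.8 MPa


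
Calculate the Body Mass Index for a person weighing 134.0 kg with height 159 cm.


BMI = weight / height^2
height = 159 cm = 1.59 m
BMI = 134.0 / 1.59^2
BMI = 53 kg/m^2


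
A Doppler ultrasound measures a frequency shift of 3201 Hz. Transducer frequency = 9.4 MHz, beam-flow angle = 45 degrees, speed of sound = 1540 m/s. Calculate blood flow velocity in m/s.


v = fd * c / (2 * f0 * cos(theta))
v = 3201 * 1540 / (2 * 9.4000e+06 * cos(45))
v = 0.3708 m/s


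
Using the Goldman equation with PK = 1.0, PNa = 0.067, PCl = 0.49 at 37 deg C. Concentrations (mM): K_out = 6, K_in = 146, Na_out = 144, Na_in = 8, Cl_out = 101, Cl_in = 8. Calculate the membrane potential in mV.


Vm = (RT/F)*ln((PK*Ko + PNa*Nao + PCl*Cli)/(PK*Ki + PNa*Nai + PCl*Clo))
Numer = 19.568, Denom = 196.026
Vm = -61.58 mV


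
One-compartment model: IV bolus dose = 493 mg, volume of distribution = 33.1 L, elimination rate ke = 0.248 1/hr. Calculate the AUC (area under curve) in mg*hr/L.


C0 = Dose/Vd = 493/33.1 = 14.8943 mg/L
AUC = C0/ke = 14.8943/0.248
AUC = 60.06 mg*hr/L


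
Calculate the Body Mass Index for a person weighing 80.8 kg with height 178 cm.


BMI = weight / height^2
height = 178 cm = 1.78 m
BMI = 80.8 / 1.78^2
BMI = 25.5 kg/m^2


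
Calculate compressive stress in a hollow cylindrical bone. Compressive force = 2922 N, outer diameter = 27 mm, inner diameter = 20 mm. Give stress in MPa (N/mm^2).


A = pi*(r_o^2 - r_i^2)
r_o = 13.5 mm, r_i = 10 mm
A = 258.396 mm^2
sigma = F/A = 2922 / 258.396
sigma = 11.31 MPa


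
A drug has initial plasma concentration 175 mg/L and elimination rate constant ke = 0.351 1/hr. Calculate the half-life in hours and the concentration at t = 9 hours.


t_half = ln(2) / ke = 0.693147 / 0.351 = 1.975 hr
C(t) = C0 * exp(-ke*t) = 175 * exp(-0.351*9)
C(9) = 7.432 mg/L


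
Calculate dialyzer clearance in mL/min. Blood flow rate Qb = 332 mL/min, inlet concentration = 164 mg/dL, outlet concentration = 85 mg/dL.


K = Qb * (Cb_in - Cb_out) / Cb_in
K = 332 * (164 - 85) / 164
K = 159.9 mL/min


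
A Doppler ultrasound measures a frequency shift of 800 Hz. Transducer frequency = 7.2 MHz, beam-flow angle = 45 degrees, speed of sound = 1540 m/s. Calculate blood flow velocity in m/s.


v = fd * c / (2 * f0 * cos(theta))
v = 800 * 1540 / (2 * 7.2000e+06 * cos(45))
v = 0.121 m/s


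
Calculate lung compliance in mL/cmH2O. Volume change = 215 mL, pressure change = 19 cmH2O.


C = dV / dP
C = 215 / 19
C = 11.32 mL/cmH2O


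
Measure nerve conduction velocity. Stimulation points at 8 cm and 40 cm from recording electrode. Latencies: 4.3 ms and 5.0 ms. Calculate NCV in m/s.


Distance = (40 - 8) / 100 = 0.32 m
dt = (5.0 - 4.3) / 1000 = 7.0000e-04 s
NCV = dist / dt = 457.1 m/s


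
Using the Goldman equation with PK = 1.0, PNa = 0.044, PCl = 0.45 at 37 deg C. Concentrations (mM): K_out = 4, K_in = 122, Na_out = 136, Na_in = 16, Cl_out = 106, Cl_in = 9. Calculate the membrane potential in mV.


Vm = (RT/F)*ln((PK*Ko + PNa*Nao + PCl*Cli)/(PK*Ki + PNa*Nai + PCl*Clo))
Numer = 14.034, Denom = 170.404
Vm = -66.72 mV


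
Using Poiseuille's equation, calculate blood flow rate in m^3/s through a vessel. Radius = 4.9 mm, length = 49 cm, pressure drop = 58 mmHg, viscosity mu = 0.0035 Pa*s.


Q = pi*r^4*dP / (8*mu*L)
r = 0.0049 m, L = 0.49 m
dP = 58 mmHg = 7732.676 Pa
Q = 0.001021 m^3/s


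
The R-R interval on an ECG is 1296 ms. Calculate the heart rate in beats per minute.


HR = 60 / RR_interval(s)
RR = 1296 ms = 1.296 s
HR = 60 / 1.296 = 46.3 bpm


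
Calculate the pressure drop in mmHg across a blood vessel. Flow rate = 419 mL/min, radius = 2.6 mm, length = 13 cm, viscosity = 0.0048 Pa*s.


dP = 8*mu*L*Q / (pi*r^4)
Q = 419 mL/min = 6.98333e-06 m^3/s
dP = 242.825 Pa = 242.825 / 133.322 mmHg = 1.821 mmHg


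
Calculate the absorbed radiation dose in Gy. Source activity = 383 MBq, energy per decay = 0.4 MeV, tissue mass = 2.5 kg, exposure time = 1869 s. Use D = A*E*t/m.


A = 383 MBq = 3.8300e+08 Bq
E = 0.4 MeV = 6.408e-14 J
D = A*E*t/m = 3.8300e+08*6.408e-14*1869/2.5
D = 0.01835 Gy


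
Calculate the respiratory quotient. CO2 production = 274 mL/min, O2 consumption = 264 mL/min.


RQ = VCO2 / VO2
RQ = 274 / 264
RQ = 1.038


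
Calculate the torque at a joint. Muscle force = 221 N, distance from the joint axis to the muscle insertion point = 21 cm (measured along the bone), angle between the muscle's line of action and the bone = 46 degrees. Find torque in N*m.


Torque = F * d * sin(theta)   (moment arm = d*sin(theta))
d = 21 cm = 0.21 m
Torque = 221 * 0.21 * sin(46)
Torque = 33.38 N*m


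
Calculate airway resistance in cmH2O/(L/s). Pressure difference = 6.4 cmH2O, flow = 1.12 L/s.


R = dP / flow
R = 6.4 / 1.12
R = 5.714 cmH2O/(L/s)


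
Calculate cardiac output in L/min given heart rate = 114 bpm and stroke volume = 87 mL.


CO = HR * SV
CO = 114 * 87 / 1000
CO = 9.918 L/min


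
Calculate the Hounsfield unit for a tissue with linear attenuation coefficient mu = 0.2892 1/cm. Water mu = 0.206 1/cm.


HU = ((mu_tissue - mu_water) / mu_water) * 1000
HU = ((0.2892 - 0.206) / 0.206) * 1000
HU = 403.9


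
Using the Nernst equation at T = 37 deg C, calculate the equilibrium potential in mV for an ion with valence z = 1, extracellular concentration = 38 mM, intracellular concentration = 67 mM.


E = (RT/(zF)) * ln(C_out/C_in)
T = 37 + 273.15 = 310.15 K
E = (8.314 * 310.15 / (1 * 96485)) * ln(38/67)
E = -15.16 mV


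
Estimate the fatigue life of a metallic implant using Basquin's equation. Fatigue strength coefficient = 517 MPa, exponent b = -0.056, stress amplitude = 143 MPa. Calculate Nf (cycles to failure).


sigma_a = sigma_f' * (2Nf)^b
2Nf = (sigma_a/sigma_f')^(1/b)
2Nf = (143/517)^(1/-0.056)
2Nf = 9.2692532e+09
Nf = 4.6346e+09


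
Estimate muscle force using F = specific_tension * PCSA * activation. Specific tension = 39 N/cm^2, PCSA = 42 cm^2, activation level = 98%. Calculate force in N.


F = sigma * PCSA * activation
F = 39 * 42 * 0.98
F = 1605 N


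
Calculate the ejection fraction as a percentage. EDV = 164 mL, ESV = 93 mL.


SV = EDV - ESV = 164 - 93 = 71 mL
EF = SV/EDV * 100 = 71/164 * 100
EF = 43.29%


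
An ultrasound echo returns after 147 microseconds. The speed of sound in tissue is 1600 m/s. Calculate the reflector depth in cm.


depth = c * t / 2
t = 147 us = 1.4700e-04 s
depth = 1600 * 1.4700e-04 / 2
depth = 0.1176 m = 11.76 cm


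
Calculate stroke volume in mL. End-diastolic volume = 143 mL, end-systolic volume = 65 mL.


SV = EDV - ESV
SV = 143 - 65
SV = 78 mL


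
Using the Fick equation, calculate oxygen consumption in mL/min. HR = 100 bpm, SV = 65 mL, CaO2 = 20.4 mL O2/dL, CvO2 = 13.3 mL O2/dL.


CO = HR*SV = 100*65/1000 = 6.5 L/min
a-v O2 diff = 20.4 - 13.3 = 7.1 mL/dL
VO2 = CO * (CaO2-CvO2) * 10 dL/L
VO2 = 6.5 * 7.1 * 10
VO2 = 461.5 mL/min


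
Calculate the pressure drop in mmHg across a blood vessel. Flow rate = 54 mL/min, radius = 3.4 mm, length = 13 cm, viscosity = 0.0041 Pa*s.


dP = 8*mu*L*Q / (pi*r^4)
Q = 54 mL/min = 9e-07 m^3/s
dP = 9.14101 Pa = 9.14101 / 133.322 mmHg = 0.06856 mmHg


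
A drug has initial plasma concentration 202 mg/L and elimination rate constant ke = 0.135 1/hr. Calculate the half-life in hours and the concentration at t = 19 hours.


t_half = ln(2) / ke = 0.693147 / 0.135 = 5.134 hr
C(t) = C0 * exp(-ke*t) = 202 * exp(-0.135*19)
C(19) = 15.54 mg/L


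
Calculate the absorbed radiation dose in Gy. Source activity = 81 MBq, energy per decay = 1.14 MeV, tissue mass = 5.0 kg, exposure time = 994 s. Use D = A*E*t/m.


A = 81 MBq = 8.1000e+07 Bq
E = 1.14 MeV = 1.82628e-13 J
D = A*E*t/m = 8.1000e+07*1.82628e-13*994/5.0
D = 0.002941 Gy


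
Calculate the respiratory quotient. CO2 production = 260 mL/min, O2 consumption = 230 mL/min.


RQ = VCO2 / VO2
RQ = 260 / 230
RQ = 1.13


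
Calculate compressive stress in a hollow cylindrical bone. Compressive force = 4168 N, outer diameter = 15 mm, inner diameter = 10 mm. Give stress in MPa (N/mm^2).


A = pi*(r_o^2 - r_i^2)
r_o = 7.5 mm, r_i = 5 mm
A = 98.1748 mm^2
sigma = F/A = 4168 / 98.1748
sigma = 42.45 MPa


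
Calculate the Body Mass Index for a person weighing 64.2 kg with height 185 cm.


BMI = weight / height^2
height = 185 cm = 1.85 m
BMI = 64.2 / 1.85^2
BMI = 18.76 kg/m^2


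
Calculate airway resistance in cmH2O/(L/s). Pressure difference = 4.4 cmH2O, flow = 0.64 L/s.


R = dP / flow
R = 4.4 / 0.64
R = 6.875 cmH2O/(L/s)


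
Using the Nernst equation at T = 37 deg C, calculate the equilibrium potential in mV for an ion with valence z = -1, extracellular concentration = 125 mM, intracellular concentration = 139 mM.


E = (RT/(zF)) * ln(C_out/C_in)
T = 37 + 273.15 = 310.15 K
E = (8.314 * 310.15 / (-1 * 96485)) * ln(125/139)
E = 2.837 mV


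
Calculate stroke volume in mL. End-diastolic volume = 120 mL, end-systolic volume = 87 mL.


SV = EDV - ESV
SV = 120 - 87
SV = 33 mL


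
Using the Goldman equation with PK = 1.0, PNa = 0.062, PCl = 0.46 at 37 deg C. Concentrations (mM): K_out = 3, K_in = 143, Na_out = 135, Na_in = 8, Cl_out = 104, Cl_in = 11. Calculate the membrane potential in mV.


Vm = (RT/F)*ln((PK*Ko + PNa*Nao + PCl*Cli)/(PK*Ki + PNa*Nai + PCl*Clo))
Numer = 16.43, Denom = 191.336
Vm = -65.61 mV


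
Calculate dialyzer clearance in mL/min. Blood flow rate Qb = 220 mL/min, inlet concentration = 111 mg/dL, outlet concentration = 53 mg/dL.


K = Qb * (Cb_in - Cb_out) / Cb_in
K = 220 * (111 - 53) / 111
K = 115 mL/min


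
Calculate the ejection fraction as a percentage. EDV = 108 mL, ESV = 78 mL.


SV = EDV - ESV = 108 - 78 = 30 mL
EF = SV/EDV * 100 = 30/108 * 100
EF = 27.78%


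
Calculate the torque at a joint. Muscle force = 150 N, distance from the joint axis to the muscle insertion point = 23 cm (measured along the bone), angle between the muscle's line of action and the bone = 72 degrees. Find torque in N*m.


Torque = F * d * sin(theta)   (moment arm = d*sin(theta))
d = 23 cm = 0.23 m
Torque = 150 * 0.23 * sin(72)
Torque = 32.81 N*m


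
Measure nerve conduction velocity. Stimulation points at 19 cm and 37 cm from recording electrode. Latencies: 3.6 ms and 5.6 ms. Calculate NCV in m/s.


Distance = (37 - 19) / 100 = 0.18 m
dt = (5.6 - 3.6) / 1000 = 0.002 s
NCV = dist / dt = 90 m/s


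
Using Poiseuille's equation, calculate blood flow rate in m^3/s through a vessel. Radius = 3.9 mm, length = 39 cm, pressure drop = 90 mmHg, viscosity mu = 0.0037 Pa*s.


Q = pi*r^4*dP / (8*mu*L)
r = 0.0039 m, L = 0.39 m
dP = 90 mmHg = 11998.98 Pa
Q = 7.5543e-04 m^3/s


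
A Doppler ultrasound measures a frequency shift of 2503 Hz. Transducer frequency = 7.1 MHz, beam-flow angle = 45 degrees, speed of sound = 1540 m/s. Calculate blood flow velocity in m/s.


v = fd * c / (2 * f0 * cos(theta))
v = 2503 * 1540 / (2 * 7.1000e+06 * cos(45))
v = 0.3839 m/s


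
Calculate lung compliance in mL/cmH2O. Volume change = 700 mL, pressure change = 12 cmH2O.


C = dV / dP
C = 700 / 12
C = 58.33 mL/cmH2O


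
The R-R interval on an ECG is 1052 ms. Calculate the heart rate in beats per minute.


HR = 60 / RR_interval(s)
RR = 1052 ms = 1.052 s
HR = 60 / 1.052 = 57.03 bpm


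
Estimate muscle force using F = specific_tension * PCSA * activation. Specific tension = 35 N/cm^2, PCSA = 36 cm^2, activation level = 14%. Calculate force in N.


F = sigma * PCSA * activation
F = 35 * 36 * 0.14
F = 176.4 N


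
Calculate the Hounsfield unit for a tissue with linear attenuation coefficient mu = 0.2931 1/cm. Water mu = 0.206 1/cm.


HU = ((mu_tissue - mu_water) / mu_water) * 1000
HU = ((0.2931 - 0.206) / 0.206) * 1000
HU = 422.8


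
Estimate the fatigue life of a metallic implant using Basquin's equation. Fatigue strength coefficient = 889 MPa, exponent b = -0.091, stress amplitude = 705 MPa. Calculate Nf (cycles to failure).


sigma_a = sigma_f' * (2Nf)^b
2Nf = (sigma_a/sigma_f')^(1/b)
2Nf = (705/889)^(1/-0.091)
2Nf = 12.785931
Nf = 6.393


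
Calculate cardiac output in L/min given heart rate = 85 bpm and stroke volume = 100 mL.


CO = HR * SV
CO = 85 * 100 / 1000
CO = 8.5 L/min


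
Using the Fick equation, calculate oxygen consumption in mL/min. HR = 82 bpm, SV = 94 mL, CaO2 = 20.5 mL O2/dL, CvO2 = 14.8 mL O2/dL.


CO = HR*SV = 82*94/1000 = 7.708 L/min
a-v O2 diff = 20.5 - 14.8 = 5.7 mL/dL
VO2 = CO * (CaO2-CvO2) * 10 dL/L
VO2 = 7.708 * 5.7 * 10
VO2 = 439.4 mL/min


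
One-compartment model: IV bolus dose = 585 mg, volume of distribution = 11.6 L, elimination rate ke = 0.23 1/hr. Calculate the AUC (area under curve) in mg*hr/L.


C0 = Dose/Vd = 585/11.6 = 50.431 mg/L
AUC = C0/ke = 50.431/0.23
AUC = 219.3 mg*hr/L


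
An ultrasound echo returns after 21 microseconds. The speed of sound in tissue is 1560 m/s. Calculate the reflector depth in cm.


depth = c * t / 2
t = 21 us = 2.1000e-05 s
depth = 1560 * 2.1000e-05 / 2
depth = 0.01638 m = 1.638 cm


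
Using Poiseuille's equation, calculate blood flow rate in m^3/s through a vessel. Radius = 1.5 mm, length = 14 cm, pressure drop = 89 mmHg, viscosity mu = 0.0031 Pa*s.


Q = pi*r^4*dP / (8*mu*L)
r = 0.0015 m, L = 0.14 m
dP = 89 mmHg = 11865.658 Pa
Q = 5.4353e-05 m^3/s


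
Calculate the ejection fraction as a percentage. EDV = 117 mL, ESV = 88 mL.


SV = EDV - ESV = 117 - 88 = 29 mL
EF = SV/EDV * 100 = 29/117 * 100
EF = 24.79%


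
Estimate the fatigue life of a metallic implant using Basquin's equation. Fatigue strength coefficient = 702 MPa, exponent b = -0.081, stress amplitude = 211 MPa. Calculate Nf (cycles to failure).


sigma_a = sigma_f' * (2Nf)^b
2Nf = (sigma_a/sigma_f')^(1/b)
2Nf = (211/702)^(1/-0.081)
2Nf = 2786886.1
Nf = 1.3934e+06


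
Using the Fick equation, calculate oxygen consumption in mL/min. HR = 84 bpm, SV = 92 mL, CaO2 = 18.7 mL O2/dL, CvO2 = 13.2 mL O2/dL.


CO = HR*SV = 84*92/1000 = 7.728 L/min
a-v O2 diff = 18.7 - 13.2 = 5.5 mL/dL
VO2 = CO * (CaO2-CvO2) * 10 dL/L
VO2 = 7.728 * 5.5 * 10
VO2 = 425 mL/min


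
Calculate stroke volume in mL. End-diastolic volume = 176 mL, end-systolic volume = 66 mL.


SV = EDV - ESV
SV = 176 - 66
SV = 110 mL


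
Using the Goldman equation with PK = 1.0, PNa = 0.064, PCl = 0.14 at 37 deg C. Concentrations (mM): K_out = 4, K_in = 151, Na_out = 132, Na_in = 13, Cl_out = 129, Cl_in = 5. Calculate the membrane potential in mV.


Vm = (RT/F)*ln((PK*Ko + PNa*Nao + PCl*Cli)/(PK*Ki + PNa*Nai + PCl*Clo))
Numer = 13.148, Denom = 169.892
Vm = -68.39 mV


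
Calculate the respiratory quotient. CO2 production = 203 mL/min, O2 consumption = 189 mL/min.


RQ = VCO2 / VO2
RQ = 203 / 189
RQ = 1.074


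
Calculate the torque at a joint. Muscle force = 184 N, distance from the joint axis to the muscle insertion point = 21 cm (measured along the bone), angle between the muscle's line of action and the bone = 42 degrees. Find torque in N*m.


Torque = F * d * sin(theta)   (moment arm = d*sin(theta))
d = 21 cm = 0.21 m
Torque = 184 * 0.21 * sin(42)
Torque = 25.86 N*m


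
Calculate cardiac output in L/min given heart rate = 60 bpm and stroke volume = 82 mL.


CO = HR * SV
CO = 60 * 82 / 1000
CO = 4.92 L/min


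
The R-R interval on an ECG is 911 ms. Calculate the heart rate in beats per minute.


HR = 60 / RR_interval(s)
RR = 911 ms = 0.911 s
HR = 60 / 0.911 = 65.86 bpm


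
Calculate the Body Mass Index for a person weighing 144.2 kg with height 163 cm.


BMI = weight / height^2
height = 163 cm = 1.63 m
BMI = 144.2 / 1.63^2
BMI = 54.27 kg/m^2


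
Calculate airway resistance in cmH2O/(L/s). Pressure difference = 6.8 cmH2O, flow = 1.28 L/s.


R = dP / flow
R = 6.8 / 1.28
R = 5.312 cmH2O/(L/s)


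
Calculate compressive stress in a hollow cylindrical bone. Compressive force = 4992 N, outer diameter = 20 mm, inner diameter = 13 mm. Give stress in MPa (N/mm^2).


A = pi*(r_o^2 - r_i^2)
r_o = 10 mm, r_i = 6.5 mm
A = 181.427 mm^2
sigma = F/A = 4992 / 181.427
sigma = 27.52 MPa


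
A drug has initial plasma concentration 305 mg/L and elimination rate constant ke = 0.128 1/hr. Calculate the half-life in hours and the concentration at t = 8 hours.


t_half = ln(2) / ke = 0.693147 / 0.128 = 5.415 hr
C(t) = C0 * exp(-ke*t) = 305 * exp(-0.128*8)
C(8) = 109.5 mg/L


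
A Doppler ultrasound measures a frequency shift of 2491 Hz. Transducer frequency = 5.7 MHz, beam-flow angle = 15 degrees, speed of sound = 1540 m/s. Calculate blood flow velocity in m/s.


v = fd * c / (2 * f0 * cos(theta))
v = 2491 * 1540 / (2 * 5.7000e+06 * cos(15))
v = 0.3484 m/s


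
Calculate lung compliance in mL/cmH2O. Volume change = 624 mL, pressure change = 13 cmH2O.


C = dV / dP
C = 624 / 13
C = 48 mL/cmH2O


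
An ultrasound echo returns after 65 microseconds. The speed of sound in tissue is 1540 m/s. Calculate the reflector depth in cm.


depth = c * t / 2
t = 65 us = 6.5000e-05 s
depth = 1540 * 6.5000e-05 / 2
depth = 0.05005 m = 5.005 cm


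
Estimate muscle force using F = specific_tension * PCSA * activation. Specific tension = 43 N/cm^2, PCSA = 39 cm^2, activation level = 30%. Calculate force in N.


F = sigma * PCSA * activation
F = 43 * 39 * 0.3
F = 503.1 N


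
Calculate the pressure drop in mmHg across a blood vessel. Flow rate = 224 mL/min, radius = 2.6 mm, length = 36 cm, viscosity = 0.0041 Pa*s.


dP = 8*mu*L*Q / (pi*r^4)
Q = 224 mL/min = 3.73333e-06 m^3/s
dP = 307.064 Pa = 307.064 / 133.322 mmHg = 2.303 mmHg


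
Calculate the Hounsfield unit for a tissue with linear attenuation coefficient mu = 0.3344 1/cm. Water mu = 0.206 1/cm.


HU = ((mu_tissue - mu_water) / mu_water) * 1000
HU = ((0.3344 - 0.206) / 0.206) * 1000
HU = 623.3


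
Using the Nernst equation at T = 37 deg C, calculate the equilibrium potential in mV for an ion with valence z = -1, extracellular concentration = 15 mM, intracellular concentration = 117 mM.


E = (RT/(zF)) * ln(C_out/C_in)
T = 37 + 273.15 = 310.15 K
E = (8.314 * 310.15 / (-1 * 96485)) * ln(15/117)
E = 54.9 mV


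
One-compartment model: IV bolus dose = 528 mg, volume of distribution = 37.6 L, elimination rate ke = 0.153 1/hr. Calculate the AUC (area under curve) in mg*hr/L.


C0 = Dose/Vd = 528/37.6 = 14.0426 mg/L
AUC = C0/ke = 14.0426/0.153
AUC = 91.78 mg*hr/L


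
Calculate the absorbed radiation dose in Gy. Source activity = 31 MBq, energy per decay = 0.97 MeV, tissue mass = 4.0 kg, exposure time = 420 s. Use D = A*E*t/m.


A = 31 MBq = 3.1000e+07 Bq
E = 0.97 MeV = 1.55394e-13 J
D = A*E*t/m = 3.1000e+07*1.55394e-13*420/4.0
D = 5.0581e-04 Gy


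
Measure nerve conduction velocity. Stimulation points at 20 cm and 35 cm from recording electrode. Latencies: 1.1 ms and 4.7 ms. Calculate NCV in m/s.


Distance = (35 - 20) / 100 = 0.15 m
dt = (4.7 - 1.1) / 1000 = 0.0036 s
NCV = dist / dt = 41.67 m/s


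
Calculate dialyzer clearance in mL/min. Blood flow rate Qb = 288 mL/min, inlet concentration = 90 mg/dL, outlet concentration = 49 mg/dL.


K = Qb * (Cb_in - Cb_out) / Cb_in
K = 288 * (90 - 49) / 90
K = 131.2 mL/min


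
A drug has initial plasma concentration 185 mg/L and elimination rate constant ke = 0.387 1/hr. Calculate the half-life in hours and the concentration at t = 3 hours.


t_half = ln(2) / ke = 0.693147 / 0.387 = 1.791 hr
C(t) = C0 * exp(-ke*t) = 185 * exp(-0.387*3)
C(3) = 57.94 mg/L


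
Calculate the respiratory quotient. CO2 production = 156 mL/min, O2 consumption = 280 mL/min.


RQ = VCO2 / VO2
RQ = 156 / 280
RQ = 0.5571


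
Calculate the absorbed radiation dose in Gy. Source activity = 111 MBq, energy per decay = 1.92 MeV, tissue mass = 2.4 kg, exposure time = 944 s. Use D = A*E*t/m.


A = 111 MBq = 1.1100e+08 Bq
E = 1.92 MeV = 3.07584e-13 J
D = A*E*t/m = 1.1100e+08*3.07584e-13*944/2.4
D = 0.01343 Gy


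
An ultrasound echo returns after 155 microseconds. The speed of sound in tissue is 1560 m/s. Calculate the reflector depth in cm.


depth = c * t / 2
t = 155 us = 1.5500e-04 s
depth = 1560 * 1.5500e-04 / 2
depth = 0.1209 m = 12.09 cm


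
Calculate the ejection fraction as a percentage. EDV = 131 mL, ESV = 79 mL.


SV = EDV - ESV = 131 - 79 = 52 mL
EF = SV/EDV * 100 = 52/131 * 100
EF = 39.69%


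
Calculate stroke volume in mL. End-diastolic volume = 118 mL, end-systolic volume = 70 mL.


SV = EDV - ESV
SV = 118 - 70
SV = 48 mL


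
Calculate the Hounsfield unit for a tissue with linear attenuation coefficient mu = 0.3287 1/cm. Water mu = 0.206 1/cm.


HU = ((mu_tissue - mu_water) / mu_water) * 1000
HU = ((0.3287 - 0.206) / 0.206) * 1000
HU = 595.6


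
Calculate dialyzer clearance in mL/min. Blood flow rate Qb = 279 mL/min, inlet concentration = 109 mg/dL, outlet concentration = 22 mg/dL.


K = Qb * (Cb_in - Cb_out) / Cb_in
K = 279 * (109 - 22) / 109
K = 222.7 mL/min


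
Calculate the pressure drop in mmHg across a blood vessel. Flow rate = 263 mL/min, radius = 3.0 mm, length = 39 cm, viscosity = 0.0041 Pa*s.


dP = 8*mu*L*Q / (pi*r^4)
Q = 263 mL/min = 4.38333e-06 m^3/s
dP = 220.347 Pa = 220.347 / 133.322 mmHg = 1.653 mmHg


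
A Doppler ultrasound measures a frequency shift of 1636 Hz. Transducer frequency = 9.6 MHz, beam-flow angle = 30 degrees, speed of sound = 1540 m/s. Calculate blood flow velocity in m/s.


v = fd * c / (2 * f0 * cos(theta))
v = 1636 * 1540 / (2 * 9.6000e+06 * cos(30))
v = 0.1515 m/s


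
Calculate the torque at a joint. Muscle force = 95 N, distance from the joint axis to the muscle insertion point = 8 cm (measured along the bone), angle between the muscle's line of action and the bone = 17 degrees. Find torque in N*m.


Torque = F * d * sin(theta)   (moment arm = d*sin(theta))
d = 8 cm = 0.08 m
Torque = 95 * 0.08 * sin(17)
Torque = 2.222 N*m


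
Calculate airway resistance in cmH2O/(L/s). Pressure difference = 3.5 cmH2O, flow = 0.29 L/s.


R = dP / flow
R = 3.5 / 0.29
R = 12.07 cmH2O/(L/s)


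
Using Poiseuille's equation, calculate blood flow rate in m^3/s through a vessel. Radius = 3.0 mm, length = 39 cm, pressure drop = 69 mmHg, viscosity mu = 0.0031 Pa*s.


Q = pi*r^4*dP / (8*mu*L)
r = 0.003 m, L = 0.39 m
dP = 69 mmHg = 9199.218 Pa
Q = 2.4203e-04 m^3/s


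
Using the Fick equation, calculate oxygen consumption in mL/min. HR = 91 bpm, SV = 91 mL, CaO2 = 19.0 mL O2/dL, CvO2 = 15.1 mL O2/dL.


CO = HR*SV = 91*91/1000 = 8.281 L/min
a-v O2 diff = 19.0 - 15.1 = 3.9 mL/dL
VO2 = CO * (CaO2-CvO2) * 10 dL/L
VO2 = 8.281 * 3.9 * 10
VO2 = 323 mL/min


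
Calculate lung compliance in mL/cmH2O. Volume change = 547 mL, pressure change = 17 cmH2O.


C = dV / dP
C = 547 / 17
C = 32.18 mL/cmH2O


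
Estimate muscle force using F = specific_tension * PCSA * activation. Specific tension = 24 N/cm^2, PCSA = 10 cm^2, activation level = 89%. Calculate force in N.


F = sigma * PCSA * activation
F = 24 * 10 * 0.89
F = 213.6 N


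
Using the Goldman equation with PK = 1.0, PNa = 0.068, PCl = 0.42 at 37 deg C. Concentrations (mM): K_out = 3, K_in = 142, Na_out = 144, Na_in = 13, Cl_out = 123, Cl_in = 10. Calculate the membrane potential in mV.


Vm = (RT/F)*ln((PK*Ko + PNa*Nao + PCl*Cli)/(PK*Ki + PNa*Nai + PCl*Clo))
Numer = 16.992, Denom = 194.544
Vm = -65.15 mV


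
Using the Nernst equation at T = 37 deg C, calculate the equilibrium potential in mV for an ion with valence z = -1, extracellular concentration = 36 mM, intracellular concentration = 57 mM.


E = (RT/(zF)) * ln(C_out/C_in)
T = 37 + 273.15 = 310.15 K
E = (8.314 * 310.15 / (-1 * 96485)) * ln(36/57)
E = 12.28 mV


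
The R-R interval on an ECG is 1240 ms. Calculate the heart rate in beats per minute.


HR = 60 / RR_interval(s)
RR = 1240 ms = 1.24 s
HR = 60 / 1.24 = 48.39 bpm


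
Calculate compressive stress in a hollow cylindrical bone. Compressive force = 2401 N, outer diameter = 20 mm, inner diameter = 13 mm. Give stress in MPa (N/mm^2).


A = pi*(r_o^2 - r_i^2)
r_o = 10 mm, r_i = 6.5 mm
A = 181.427 mm^2
sigma = F/A = 2401 / 181.427
sigma = 13.23 MPa


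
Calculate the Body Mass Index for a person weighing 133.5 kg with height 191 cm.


BMI = weight / height^2
height = 191 cm = 1.91 m
BMI = 133.5 / 1.91^2
BMI = 36.59 kg/m^2


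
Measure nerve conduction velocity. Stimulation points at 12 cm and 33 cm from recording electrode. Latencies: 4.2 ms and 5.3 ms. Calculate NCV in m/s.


Distance = (33 - 12) / 100 = 0.21 m
dt = (5.3 - 4.2) / 1000 = 0.0011 s
NCV = dist / dt = 190.9 m/s


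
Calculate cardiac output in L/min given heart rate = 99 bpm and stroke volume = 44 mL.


CO = HR * SV
CO = 99 * 44 / 1000
CO = 4.356 L/min


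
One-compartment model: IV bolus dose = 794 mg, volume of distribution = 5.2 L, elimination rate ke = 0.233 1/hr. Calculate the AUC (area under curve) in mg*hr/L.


C0 = Dose/Vd = 794/5.2 = 152.692 mg/L
AUC = C0/ke = 152.692/0.233
AUC = 655.3 mg*hr/L


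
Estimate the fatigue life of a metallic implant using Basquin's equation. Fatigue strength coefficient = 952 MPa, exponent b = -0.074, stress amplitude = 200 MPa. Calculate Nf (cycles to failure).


sigma_a = sigma_f' * (2Nf)^b
2Nf = (sigma_a/sigma_f')^(1/b)
2Nf = (200/952)^(1/-0.074)
2Nf = 1.4349961e+09
Nf = 7.1750e+08


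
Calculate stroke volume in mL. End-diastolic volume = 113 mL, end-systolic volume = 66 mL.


SV = EDV - ESV
SV = 113 - 66
SV = 47 mL


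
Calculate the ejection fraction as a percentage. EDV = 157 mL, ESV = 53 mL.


SV = EDV - ESV = 157 - 53 = 104 mL
EF = SV/EDV * 100 = 104/157 * 100
EF = 66.24%


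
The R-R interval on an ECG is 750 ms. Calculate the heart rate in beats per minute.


HR = 60 / RR_interval(s)
RR = 750 ms = 0.75 s
HR = 60 / 0.75 = 80 bpm


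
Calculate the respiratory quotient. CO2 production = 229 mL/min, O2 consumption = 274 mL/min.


RQ = VCO2 / VO2
RQ = 229 / 274
RQ = 0.8358


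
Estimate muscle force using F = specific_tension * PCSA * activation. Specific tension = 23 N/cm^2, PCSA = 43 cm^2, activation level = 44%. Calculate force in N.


F = sigma * PCSA * activation
F = 23 * 43 * 0.44
F = 435.2 N


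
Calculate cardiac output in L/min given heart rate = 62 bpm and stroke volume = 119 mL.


CO = HR * SV
CO = 62 * 119 / 1000
CO = 7.378 L/min


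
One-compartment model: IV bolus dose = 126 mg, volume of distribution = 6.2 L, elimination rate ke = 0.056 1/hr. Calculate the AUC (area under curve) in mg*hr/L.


C0 = Dose/Vd = 126/6.2 = 20.3226 mg/L
AUC = C0/ke = 20.3226/0.056
AUC = 362.9 mg*hr/L


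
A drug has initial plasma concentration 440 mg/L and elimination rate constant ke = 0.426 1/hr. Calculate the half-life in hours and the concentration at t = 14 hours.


t_half = ln(2) / ke = 0.693147 / 0.426 = 1.627 hr
C(t) = C0 * exp(-ke*t) = 440 * exp(-0.426*14)
C(14) = 1.131 mg/L


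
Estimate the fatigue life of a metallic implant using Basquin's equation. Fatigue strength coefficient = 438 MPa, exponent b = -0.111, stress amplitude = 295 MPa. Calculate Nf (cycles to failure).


sigma_a = sigma_f' * (2Nf)^b
2Nf = (sigma_a/sigma_f')^(1/b)
2Nf = (295/438)^(1/-0.111)
2Nf = 35.189676
Nf = 17.59


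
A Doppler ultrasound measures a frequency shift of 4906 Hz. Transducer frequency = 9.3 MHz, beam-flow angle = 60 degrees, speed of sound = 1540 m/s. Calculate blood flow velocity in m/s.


v = fd * c / (2 * f0 * cos(theta))
v = 4906 * 1540 / (2 * 9.3000e+06 * cos(60))
v = 0.8124 m/s


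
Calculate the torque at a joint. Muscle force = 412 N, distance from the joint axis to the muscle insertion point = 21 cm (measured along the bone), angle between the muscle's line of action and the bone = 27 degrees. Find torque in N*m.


Torque = F * d * sin(theta)   (moment arm = d*sin(theta))
d = 21 cm = 0.21 m
Torque = 412 * 0.21 * sin(27)
Torque = 39.28 N*m


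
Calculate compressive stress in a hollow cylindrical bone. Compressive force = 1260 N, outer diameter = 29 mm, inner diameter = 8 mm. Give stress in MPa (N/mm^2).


A = pi*(r_o^2 - r_i^2)
r_o = 14.5 mm, r_i = 4 mm
A = 610.254 mm^2
sigma = F/A = 1260 / 610.254
sigma = 2.065 MPa


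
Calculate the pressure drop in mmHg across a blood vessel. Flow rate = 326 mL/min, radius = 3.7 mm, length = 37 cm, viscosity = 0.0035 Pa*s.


dP = 8*mu*L*Q / (pi*r^4)
Q = 326 mL/min = 5.43333e-06 m^3/s
dP = 95.6025 Pa = 95.6025 / 133.322 mmHg = 0.7171 mmHg


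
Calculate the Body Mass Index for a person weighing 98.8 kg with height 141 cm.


BMI = weight / height^2
height = 141 cm = 1.41 m
BMI = 98.8 / 1.41^2
BMI = 49.7 kg/m^2


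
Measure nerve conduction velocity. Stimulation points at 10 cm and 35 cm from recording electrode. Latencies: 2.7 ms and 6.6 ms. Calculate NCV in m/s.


Distance = (35 - 10) / 100 = 0.25 m
dt = (6.6 - 2.7) / 1000 = 0.0039 s
NCV = dist / dt = 64.1 m/s


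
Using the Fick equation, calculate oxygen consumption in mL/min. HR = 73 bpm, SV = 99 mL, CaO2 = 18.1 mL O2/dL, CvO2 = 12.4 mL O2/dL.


CO = HR*SV = 73*99/1000 = 7.227 L/min
a-v O2 diff = 18.1 - 12.4 = 5.7 mL/dL
VO2 = CO * (CaO2-CvO2) * 10 dL/L
VO2 = 7.227 * 5.7 * 10
VO2 = 411.9 mL/min


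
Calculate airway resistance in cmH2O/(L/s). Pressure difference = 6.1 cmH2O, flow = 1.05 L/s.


R = dP / flow
R = 6.1 / 1.05
R = 5.81 cmH2O/(L/s)


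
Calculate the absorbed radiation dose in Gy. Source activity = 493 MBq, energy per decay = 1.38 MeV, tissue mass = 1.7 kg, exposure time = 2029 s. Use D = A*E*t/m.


A = 493 MBq = 4.9300e+08 Bq
E = 1.38 MeV = 2.21076e-13 J
D = A*E*t/m = 4.9300e+08*2.21076e-13*2029/1.7
D = 0.1301 Gy


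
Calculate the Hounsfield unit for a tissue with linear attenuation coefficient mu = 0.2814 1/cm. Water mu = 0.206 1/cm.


HU = ((mu_tissue - mu_water) / mu_water) * 1000
HU = ((0.2814 - 0.206) / 0.206) * 1000
HU = 366


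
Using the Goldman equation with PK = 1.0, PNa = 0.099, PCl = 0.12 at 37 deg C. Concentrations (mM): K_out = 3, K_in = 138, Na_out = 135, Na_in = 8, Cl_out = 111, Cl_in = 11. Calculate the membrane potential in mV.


Vm = (RT/F)*ln((PK*Ko + PNa*Nao + PCl*Cli)/(PK*Ki + PNa*Nai + PCl*Clo))
Numer = 17.685, Denom = 152.112
Vm = -57.51 mV


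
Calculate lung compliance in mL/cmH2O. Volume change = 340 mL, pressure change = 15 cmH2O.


C = dV / dP
C = 340 / 15
C = 22.67 mL/cmH2O


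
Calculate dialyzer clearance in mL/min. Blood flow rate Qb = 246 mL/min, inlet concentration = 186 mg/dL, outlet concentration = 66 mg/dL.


K = Qb * (Cb_in - Cb_out) / Cb_in
K = 246 * (186 - 66) / 186
K = 158.7 mL/min


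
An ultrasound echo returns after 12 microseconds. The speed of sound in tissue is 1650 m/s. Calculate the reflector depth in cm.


depth = c * t / 2
t = 12 us = 1.2000e-05 s
depth = 1650 * 1.2000e-05 / 2
depth = 0.0099 m = 0.99 cm


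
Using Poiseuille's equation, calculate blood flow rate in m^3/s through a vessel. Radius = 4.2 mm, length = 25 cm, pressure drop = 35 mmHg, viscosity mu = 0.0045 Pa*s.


Q = pi*r^4*dP / (8*mu*L)
r = 0.0042 m, L = 0.25 m
dP = 35 mmHg = 4666.27 Pa
Q = 5.0684e-04 m^3/s


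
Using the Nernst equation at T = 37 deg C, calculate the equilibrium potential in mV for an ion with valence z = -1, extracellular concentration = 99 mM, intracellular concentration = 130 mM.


E = (RT/(zF)) * ln(C_out/C_in)
T = 37 + 273.15 = 310.15 K
E = (8.314 * 310.15 / (-1 * 96485)) * ln(99/130)
E = 7.28 mV


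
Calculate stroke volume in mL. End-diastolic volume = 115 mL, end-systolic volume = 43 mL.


SV = EDV - ESV
SV = 115 - 43
SV = 72 mL


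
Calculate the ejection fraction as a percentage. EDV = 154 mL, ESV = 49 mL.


SV = EDV - ESV = 154 - 49 = 105 mL
EF = SV/EDV * 100 = 105/154 * 100
EF = 68.18%


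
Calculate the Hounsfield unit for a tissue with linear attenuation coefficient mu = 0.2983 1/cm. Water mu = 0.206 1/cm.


HU = ((mu_tissue - mu_water) / mu_water) * 1000
HU = ((0.2983 - 0.206) / 0.206) * 1000
HU = 448.1


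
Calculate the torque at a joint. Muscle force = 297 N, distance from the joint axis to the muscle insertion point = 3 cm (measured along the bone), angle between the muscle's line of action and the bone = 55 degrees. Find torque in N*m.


Torque = F * d * sin(theta)   (moment arm = d*sin(theta))
d = 3 cm = 0.03 m
Torque = 297 * 0.03 * sin(55)
Torque = 7.299 N*m


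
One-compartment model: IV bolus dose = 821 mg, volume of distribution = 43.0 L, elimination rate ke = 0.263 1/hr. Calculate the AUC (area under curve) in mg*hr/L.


C0 = Dose/Vd = 821/43.0 = 19.093 mg/L
AUC = C0/ke = 19.093/0.263
AUC = 72.6 mg*hr/L


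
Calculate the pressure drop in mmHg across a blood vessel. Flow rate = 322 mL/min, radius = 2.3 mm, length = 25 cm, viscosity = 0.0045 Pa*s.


dP = 8*mu*L*Q / (pi*r^4)
Q = 322 mL/min = 5.36667e-06 m^3/s
dP = 549.397 Pa = 549.397 / 133.322 mmHg = 4.121 mmHg


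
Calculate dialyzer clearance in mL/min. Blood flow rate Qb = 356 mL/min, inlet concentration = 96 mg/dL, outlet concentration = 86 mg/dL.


K = Qb * (Cb_in - Cb_out) / Cb_in
K = 356 * (96 - 86) / 96
K = 37.08 mL/min


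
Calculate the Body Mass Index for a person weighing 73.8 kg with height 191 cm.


BMI = weight / height^2
height = 191 cm = 1.91 m
BMI = 73.8 / 1.91^2
BMI = 20.23 kg/m^2


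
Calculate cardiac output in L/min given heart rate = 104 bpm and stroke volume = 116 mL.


CO = HR * SV
CO = 104 * 116 / 1000
CO = 12.06 L/min


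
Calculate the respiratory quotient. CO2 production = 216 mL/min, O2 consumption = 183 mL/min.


RQ = VCO2 / VO2
RQ = 216 / 183
RQ = 1.18


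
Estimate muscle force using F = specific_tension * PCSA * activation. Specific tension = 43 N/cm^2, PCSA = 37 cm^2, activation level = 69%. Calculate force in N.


F = sigma * PCSA * activation
F = 43 * 37 * 0.69
F = 1098 N


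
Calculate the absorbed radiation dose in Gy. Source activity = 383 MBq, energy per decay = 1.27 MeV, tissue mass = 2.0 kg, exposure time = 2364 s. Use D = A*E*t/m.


A = 383 MBq = 3.8300e+08 Bq
E = 1.27 MeV = 2.03454e-13 J
D = A*E*t/m = 3.8300e+08*2.03454e-13*2364/2.0
D = 0.0921 Gy


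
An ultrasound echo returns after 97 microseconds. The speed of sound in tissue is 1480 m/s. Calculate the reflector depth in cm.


depth = c * t / 2
t = 97 us = 9.7000e-05 s
depth = 1480 * 9.7000e-05 / 2
depth = 0.07178 m = 7.178 cm


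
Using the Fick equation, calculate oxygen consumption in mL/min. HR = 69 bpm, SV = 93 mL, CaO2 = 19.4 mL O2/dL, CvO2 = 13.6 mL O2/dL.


CO = HR*SV = 69*93/1000 = 6.417 L/min
a-v O2 diff = 19.4 - 13.6 = 5.8 mL/dL
VO2 = CO * (CaO2-CvO2) * 10 dL/L
VO2 = 6.417 * 5.8 * 10
VO2 = 372.2 mL/min
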